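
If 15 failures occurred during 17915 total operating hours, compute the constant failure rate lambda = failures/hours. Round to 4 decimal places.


failures = 15
total_hours = 17915
lambda = 15 / 17915
lambda = 0.0008

0.0008


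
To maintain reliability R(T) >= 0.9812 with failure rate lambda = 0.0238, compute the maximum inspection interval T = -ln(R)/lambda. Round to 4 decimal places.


R_target = 0.9812
lambda = 0.0238
-ln(0.9812) = 0.019
T = 0.019 / 0.0238
T = 0.7974

0.7974


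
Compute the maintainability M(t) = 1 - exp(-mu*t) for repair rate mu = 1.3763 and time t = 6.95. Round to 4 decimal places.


mu = 1.3763, t = 6.95
mu * t = 1.3763 * 6.95 = 9.5653
exp(-9.5653) = 0.0001
M(t) = 1 - 0.0001
M(t) = 0.9999

0.9999


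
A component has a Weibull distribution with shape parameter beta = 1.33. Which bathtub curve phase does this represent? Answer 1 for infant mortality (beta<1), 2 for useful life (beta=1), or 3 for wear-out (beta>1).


beta = 1.33
Compare beta to 1:
beta < 1 => infant mortality (phase 1)
beta = 1 => useful life (phase 2)
beta > 1 => wear-out (phase 3)
Since beta = 1.33, this is wear-out (increasing failure rate)
Phase = 3

3


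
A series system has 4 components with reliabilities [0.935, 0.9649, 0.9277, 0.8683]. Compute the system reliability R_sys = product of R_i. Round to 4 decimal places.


Components: [0.935, 0.9649, 0.9277, 0.8683]
After component 1 (R=0.935): product = 0.935
After component 2 (R=0.9649): product = 0.9022
After component 3 (R=0.9277): product = 0.837
After component 4 (R=0.8683): product = 0.7267
R_sys = 0.7267

0.7267


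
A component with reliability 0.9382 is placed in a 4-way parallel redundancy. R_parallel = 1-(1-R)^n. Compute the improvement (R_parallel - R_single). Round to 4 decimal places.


R_single = 0.9382, n = 4
1 - R_single = 0.0618
(1 - R_single)^n = 0.0618^4 = 0.0
R_parallel = 1 - 0.0 = 1.0
Improvement = 1.0 - 0.9382
Improvement = 0.0618

0.0618


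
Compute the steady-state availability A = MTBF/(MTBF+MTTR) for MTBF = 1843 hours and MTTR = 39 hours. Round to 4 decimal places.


MTBF = 1843
MTTR = 39
MTBF + MTTR = 1882
A = 1843 / 1882
A = 0.9793

0.9793


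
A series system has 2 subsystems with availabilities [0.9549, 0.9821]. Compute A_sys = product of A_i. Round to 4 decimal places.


Subsystems: [0.9549, 0.9821]
After subsystem 1 (A=0.9549): product = 0.9549
After subsystem 2 (A=0.9821): product = 0.9378
A_sys = 0.9378

0.9378


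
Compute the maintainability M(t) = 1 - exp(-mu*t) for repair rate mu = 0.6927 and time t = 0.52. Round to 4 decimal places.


mu = 0.6927, t = 0.52
mu * t = 0.6927 * 0.52 = 0.3602
exp(-0.3602) = 0.6975
M(t) = 1 - 0.6975
M(t) = 0.3025

0.3025


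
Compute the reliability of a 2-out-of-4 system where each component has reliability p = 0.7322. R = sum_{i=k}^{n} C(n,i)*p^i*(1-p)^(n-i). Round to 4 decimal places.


k = 2, n = 4, p = 0.7322
i=2: C(4,2)=6 * 0.7322^2 * 0.2678^2 = 0.2307
i=3: C(4,3)=4 * 0.7322^3 * 0.2678^1 = 0.4205
i=4: C(4,4)=1 * 0.7322^4 * 0.2678^0 = 0.2874
R = sum of terms = 0.9386

0.9386


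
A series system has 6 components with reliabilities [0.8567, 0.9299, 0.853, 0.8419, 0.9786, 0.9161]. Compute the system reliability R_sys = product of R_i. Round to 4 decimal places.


Components: [0.8567, 0.9299, 0.853, 0.8419, 0.9786, 0.9161]
After component 1 (R=0.8567): product = 0.8567
After component 2 (R=0.9299): product = 0.7966
After component 3 (R=0.853): product = 0.6795
After component 4 (R=0.8419): product = 0.5721
After component 5 (R=0.9786): product = 0.5599
After component 6 (R=0.9161): product = 0.5129
R_sys = 0.5129

0.5129


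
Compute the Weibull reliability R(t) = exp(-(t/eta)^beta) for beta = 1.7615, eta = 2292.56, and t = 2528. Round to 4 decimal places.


beta = 1.7615, eta = 2292.56, t = 2528
t/eta = 2528 / 2292.56 = 1.1027
(t/eta)^beta = 1.1027^1.7615 = 1.1879
R(t) = exp(-1.1879)
R(t) = 0.3049

0.3049


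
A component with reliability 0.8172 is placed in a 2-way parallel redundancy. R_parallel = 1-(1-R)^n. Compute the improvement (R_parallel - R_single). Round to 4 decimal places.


R_single = 0.8172, n = 2
1 - R_single = 0.1828
(1 - R_single)^n = 0.1828^2 = 0.0334
R_parallel = 1 - 0.0334 = 0.9666
Improvement = 0.9666 - 0.8172
Improvement = 0.1494

0.1494


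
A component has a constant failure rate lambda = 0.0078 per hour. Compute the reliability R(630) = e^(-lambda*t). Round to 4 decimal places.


lambda = 0.0078
t = 630
lambda * t = 4.914
R(t) = e^(-4.914)
R(t) = 0.0073

0.0073


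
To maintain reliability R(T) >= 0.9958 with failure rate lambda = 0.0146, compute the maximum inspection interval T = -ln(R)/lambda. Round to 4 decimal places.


R_target = 0.9958
lambda = 0.0146
-ln(0.9958) = 0.0042
T = 0.0042 / 0.0146
T = 0.2883

0.2883


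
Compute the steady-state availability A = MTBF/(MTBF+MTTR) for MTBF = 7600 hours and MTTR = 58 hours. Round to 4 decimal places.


MTBF = 7600
MTTR = 58
MTBF + MTTR = 7658
A = 7600 / 7658
A = 0.9924

0.9924


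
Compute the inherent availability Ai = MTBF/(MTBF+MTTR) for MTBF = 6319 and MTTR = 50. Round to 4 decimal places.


MTBF = 6319
MTTR = 50
MTBF + MTTR = 6369
Ai = 6319 / 6369
Ai = 0.9921

0.9921


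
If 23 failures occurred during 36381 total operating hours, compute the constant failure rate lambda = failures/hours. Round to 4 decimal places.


failures = 23
total_hours = 36381
lambda = 23 / 36381
lambda = 0.0006

0.0006


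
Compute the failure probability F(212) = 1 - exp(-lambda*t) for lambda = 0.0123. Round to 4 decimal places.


lambda = 0.0123, t = 212
lambda * t = 2.6076
exp(-2.6076) = 0.0737
F(t) = 1 - 0.0737
F(t) = 0.9263

0.9263


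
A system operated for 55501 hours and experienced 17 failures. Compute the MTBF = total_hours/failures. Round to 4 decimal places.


total_hours = 55501
failures = 17
MTBF = 55501 / 17
MTBF = 3264.7647

3264.7647


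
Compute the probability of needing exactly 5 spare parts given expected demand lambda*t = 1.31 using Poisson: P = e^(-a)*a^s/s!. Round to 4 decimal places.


a = 1.31, s = 5
e^(-a) = e^(-1.31) = 0.2698
a^s = 1.31^5 = 3.8579
s! = 120
P = 0.2698 * 3.8579 / 120
P = 0.0087

0.0087


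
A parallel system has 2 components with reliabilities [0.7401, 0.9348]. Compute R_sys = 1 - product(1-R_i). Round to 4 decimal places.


Components: [0.7401, 0.9348]
(1 - 0.7401) = 0.2599, running product = 0.2599
(1 - 0.9348) = 0.0652, running product = 0.0169
Product of (1-R_i) = 0.0169
R_sys = 1 - 0.0169 = 0.9831

0.9831


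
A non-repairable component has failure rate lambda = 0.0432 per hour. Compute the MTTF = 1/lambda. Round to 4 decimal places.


lambda = 0.0432
MTTF = 1 / 0.0432
MTTF = 23.1481

23.1481


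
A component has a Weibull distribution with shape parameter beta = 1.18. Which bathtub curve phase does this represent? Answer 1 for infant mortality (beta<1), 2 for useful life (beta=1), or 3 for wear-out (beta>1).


beta = 1.18
Compare beta to 1:
beta < 1 => infant mortality (phase 1)
beta = 1 => useful life (phase 2)
beta > 1 => wear-out (phase 3)
Since beta = 1.18, this is wear-out (increasing failure rate)
Phase = 3

3


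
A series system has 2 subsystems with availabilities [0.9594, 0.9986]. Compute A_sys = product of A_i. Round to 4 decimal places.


Subsystems: [0.9594, 0.9986]
After subsystem 1 (A=0.9594): product = 0.9594
After subsystem 2 (A=0.9986): product = 0.9581
A_sys = 0.9581

0.9581


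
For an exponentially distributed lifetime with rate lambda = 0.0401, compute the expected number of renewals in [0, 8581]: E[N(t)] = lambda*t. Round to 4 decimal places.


lambda = 0.0401
t = 8581
E[N(t)] = lambda * t
E[N(t)] = 0.0401 * 8581
E[N(t)] = 344.0981

344.0981


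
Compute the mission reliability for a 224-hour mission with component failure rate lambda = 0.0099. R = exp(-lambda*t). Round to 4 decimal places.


lambda = 0.0099
mission_time = 224
lambda * t = 0.0099 * 224 = 2.2176
R = exp(-2.2176)
R = 0.1089

0.1089


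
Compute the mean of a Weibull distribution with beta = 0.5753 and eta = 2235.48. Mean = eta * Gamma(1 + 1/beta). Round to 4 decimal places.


beta = 0.5753, eta = 2235.48
1/beta = 1.7382
1 + 1/beta = 2.7382
Gamma(2.7382) = 1.593
Mean = 2235.48 * 1.593
Mean = 3561.0565

3561.0565


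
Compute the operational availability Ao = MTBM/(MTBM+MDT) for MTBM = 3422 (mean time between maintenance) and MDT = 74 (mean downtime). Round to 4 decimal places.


MTBM = 3422
MDT = 74
MTBM + MDT = 3496
Ao = 3422 / 3496
Ao = 0.9788

0.9788


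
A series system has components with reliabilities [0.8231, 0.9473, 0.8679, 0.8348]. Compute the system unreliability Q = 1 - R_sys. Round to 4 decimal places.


Components: [0.8231, 0.9473, 0.8679, 0.8348]
After component 1: product = 0.8231
After component 2: product = 0.7797
After component 3: product = 0.6767
After component 4: product = 0.5649
R_sys = 0.5649
Q = 1 - 0.5649 = 0.4351

0.4351


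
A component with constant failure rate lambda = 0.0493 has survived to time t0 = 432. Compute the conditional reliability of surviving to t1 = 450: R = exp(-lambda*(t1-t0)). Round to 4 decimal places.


lambda = 0.0493
t0 = 432, t1 = 450
t1 - t0 = 18
lambda * (t1-t0) = 0.0493 * 18 = 0.8874
R = exp(-0.8874)
R = 0.4117

0.4117


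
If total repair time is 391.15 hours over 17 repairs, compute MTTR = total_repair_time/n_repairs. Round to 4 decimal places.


total_repair_time = 391.15
n_repairs = 17
MTTR = 391.15 / 17
MTTR = 23.0088

23.0088


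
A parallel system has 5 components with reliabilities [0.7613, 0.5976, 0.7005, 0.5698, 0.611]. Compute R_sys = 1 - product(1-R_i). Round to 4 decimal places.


Components: [0.7613, 0.5976, 0.7005, 0.5698, 0.611]
(1 - 0.7613) = 0.2387, running product = 0.2387
(1 - 0.5976) = 0.4024, running product = 0.0961
(1 - 0.7005) = 0.2995, running product = 0.0288
(1 - 0.5698) = 0.4302, running product = 0.0124
(1 - 0.611) = 0.389, running product = 0.0048
Product of (1-R_i) = 0.0048
R_sys = 1 - 0.0048 = 0.9952

0.9952


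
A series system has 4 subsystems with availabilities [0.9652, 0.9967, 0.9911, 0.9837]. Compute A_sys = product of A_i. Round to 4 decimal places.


Subsystems: [0.9652, 0.9967, 0.9911, 0.9837]
After subsystem 1 (A=0.9652): product = 0.9652
After subsystem 2 (A=0.9967): product = 0.962
After subsystem 3 (A=0.9911): product = 0.9535
After subsystem 4 (A=0.9837): product = 0.9379
A_sys = 0.9379

0.9379


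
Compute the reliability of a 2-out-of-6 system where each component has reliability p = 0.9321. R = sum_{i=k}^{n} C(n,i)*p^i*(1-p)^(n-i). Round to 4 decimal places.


k = 2, n = 6, p = 0.9321
i=2: C(6,2)=15 * 0.9321^2 * 0.0679^4 = 0.0003
i=3: C(6,3)=20 * 0.9321^3 * 0.0679^3 = 0.0051
i=4: C(6,4)=15 * 0.9321^4 * 0.0679^2 = 0.0522
i=5: C(6,5)=6 * 0.9321^5 * 0.0679^1 = 0.2866
i=6: C(6,6)=1 * 0.9321^6 * 0.0679^0 = 0.6558
R = sum of terms = 1.0

1.0


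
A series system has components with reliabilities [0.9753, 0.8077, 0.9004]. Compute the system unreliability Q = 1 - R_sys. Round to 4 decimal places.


Components: [0.9753, 0.8077, 0.9004]
After component 1: product = 0.9753
After component 2: product = 0.7877
After component 3: product = 0.7093
R_sys = 0.7093
Q = 1 - 0.7093 = 0.2907

0.2907


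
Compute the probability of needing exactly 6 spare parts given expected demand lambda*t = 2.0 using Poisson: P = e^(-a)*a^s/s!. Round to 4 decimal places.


a = 2.0, s = 6
e^(-a) = e^(-2.0) = 0.1353
a^s = 2.0^6 = 64.0
s! = 720
P = 0.1353 * 64.0 / 720
P = 0.012

0.012


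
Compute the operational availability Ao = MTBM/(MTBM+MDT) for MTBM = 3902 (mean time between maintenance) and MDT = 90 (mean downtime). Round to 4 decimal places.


MTBM = 3902
MDT = 90
MTBM + MDT = 3992
Ao = 3902 / 3992
Ao = 0.9775

0.9775


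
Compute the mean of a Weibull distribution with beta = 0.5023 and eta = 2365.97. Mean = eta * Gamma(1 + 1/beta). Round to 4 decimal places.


beta = 0.5023, eta = 2365.97
1/beta = 1.9908
1 + 1/beta = 2.9908
Gamma(2.9908) = 1.9832
Mean = 2365.97 * 1.9832
Mean = 4692.1979

4692.1979


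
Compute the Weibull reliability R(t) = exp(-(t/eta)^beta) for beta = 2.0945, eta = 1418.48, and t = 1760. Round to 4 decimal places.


beta = 2.0945, eta = 1418.48, t = 1760
t/eta = 1760 / 1418.48 = 1.2408
(t/eta)^beta = 1.2408^2.0945 = 1.5712
R(t) = exp(-1.5712)
R(t) = 0.2078

0.2078


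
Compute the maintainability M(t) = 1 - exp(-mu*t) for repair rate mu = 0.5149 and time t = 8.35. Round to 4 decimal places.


mu = 0.5149, t = 8.35
mu * t = 0.5149 * 8.35 = 4.2994
exp(-4.2994) = 0.0136
M(t) = 1 - 0.0136
M(t) = 0.9864

0.9864


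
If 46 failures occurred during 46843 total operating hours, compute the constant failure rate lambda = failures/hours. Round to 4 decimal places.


failures = 46
total_hours = 46843
lambda = 46 / 46843
lambda = 0.001

0.001


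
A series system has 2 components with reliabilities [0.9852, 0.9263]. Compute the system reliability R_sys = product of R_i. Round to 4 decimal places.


Components: [0.9852, 0.9263]
After component 1 (R=0.9852): product = 0.9852
After component 2 (R=0.9263): product = 0.9126
R_sys = 0.9126

0.9126


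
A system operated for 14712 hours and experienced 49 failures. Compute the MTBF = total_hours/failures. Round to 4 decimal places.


total_hours = 14712
failures = 49
MTBF = 14712 / 49
MTBF = 300.2449

300.2449


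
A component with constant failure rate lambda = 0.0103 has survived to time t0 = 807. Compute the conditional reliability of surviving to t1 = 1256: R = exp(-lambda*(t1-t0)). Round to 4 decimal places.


lambda = 0.0103
t0 = 807, t1 = 1256
t1 - t0 = 449
lambda * (t1-t0) = 0.0103 * 449 = 4.6247
R = exp(-4.6247)
R = 0.0098

0.0098


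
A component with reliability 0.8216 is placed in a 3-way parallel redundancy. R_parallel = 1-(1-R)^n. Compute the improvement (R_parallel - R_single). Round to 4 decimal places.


R_single = 0.8216, n = 3
1 - R_single = 0.1784
(1 - R_single)^n = 0.1784^3 = 0.0057
R_parallel = 1 - 0.0057 = 0.9943
Improvement = 0.9943 - 0.8216
Improvement = 0.1727

0.1727


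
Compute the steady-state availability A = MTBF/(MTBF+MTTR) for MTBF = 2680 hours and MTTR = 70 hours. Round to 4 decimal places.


MTBF = 2680
MTTR = 70
MTBF + MTTR = 2750
A = 2680 / 2750
A = 0.9745

0.9745


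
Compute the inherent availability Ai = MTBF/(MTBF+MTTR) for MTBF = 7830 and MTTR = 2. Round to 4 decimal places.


MTBF = 7830
MTTR = 2
MTBF + MTTR = 7832
Ai = 7830 / 7832
Ai = 0.9997

0.9997


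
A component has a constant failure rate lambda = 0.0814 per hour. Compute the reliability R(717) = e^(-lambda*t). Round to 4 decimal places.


lambda = 0.0814
t = 717
lambda * t = 58.3638
R(t) = e^(-58.3638)
R(t) = 0.0

0.0


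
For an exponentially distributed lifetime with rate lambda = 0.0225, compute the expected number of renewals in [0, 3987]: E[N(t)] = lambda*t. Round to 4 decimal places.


lambda = 0.0225
t = 3987
E[N(t)] = lambda * t
E[N(t)] = 0.0225 * 3987
E[N(t)] = 89.7075

89.7075


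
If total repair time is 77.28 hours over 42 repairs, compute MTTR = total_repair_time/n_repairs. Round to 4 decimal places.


total_repair_time = 77.28
n_repairs = 42
MTTR = 77.28 / 42
MTTR = 1.84

1.84


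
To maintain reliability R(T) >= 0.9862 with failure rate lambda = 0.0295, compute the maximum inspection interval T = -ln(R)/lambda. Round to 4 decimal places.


R_target = 0.9862
lambda = 0.0295
-ln(0.9862) = 0.0139
T = 0.0139 / 0.0295
T = 0.4711

0.4711


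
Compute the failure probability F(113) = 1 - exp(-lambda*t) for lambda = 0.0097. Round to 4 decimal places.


lambda = 0.0097, t = 113
lambda * t = 1.0961
exp(-1.0961) = 0.3342
F(t) = 1 - 0.3342
F(t) = 0.6658

0.6658


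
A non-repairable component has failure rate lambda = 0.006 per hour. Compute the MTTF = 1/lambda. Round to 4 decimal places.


lambda = 0.006
MTTF = 1 / 0.006
MTTF = 166.6667

166.6667


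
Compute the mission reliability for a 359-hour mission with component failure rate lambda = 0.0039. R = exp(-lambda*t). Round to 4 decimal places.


lambda = 0.0039
mission_time = 359
lambda * t = 0.0039 * 359 = 1.4001
R = exp(-1.4001)
R = 0.2466

0.2466


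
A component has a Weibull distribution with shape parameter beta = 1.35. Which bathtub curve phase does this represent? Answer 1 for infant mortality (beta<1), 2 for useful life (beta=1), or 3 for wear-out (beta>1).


beta = 1.35
Compare beta to 1:
beta < 1 => infant mortality (phase 1)
beta = 1 => useful life (phase 2)
beta > 1 => wear-out (phase 3)
Since beta = 1.35, this is wear-out (increasing failure rate)
Phase = 3

3


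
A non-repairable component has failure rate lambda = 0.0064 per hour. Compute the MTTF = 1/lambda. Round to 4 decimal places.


lambda = 0.0064
MTTF = 1 / 0.0064
MTTF = 156.25

156.25


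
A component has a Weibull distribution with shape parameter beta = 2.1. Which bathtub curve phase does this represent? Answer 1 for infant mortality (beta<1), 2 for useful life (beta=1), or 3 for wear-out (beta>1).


beta = 2.1
Compare beta to 1:
beta < 1 => infant mortality (phase 1)
beta = 1 => useful life (phase 2)
beta > 1 => wear-out (phase 3)
Since beta = 2.1, this is wear-out (increasing failure rate)
Phase = 3

3


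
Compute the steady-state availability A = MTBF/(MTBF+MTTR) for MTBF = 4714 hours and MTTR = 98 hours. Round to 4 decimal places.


MTBF = 4714
MTTR = 98
MTBF + MTTR = 4812
A = 4714 / 4812
A = 0.9796

0.9796


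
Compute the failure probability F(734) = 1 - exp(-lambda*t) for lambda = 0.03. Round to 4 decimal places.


lambda = 0.03, t = 734
lambda * t = 22.02
exp(-22.02) = 0.0
F(t) = 1 - 0.0
F(t) = 1.0

1.0


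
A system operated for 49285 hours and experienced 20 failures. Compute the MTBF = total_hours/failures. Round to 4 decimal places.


total_hours = 49285
failures = 20
MTBF = 49285 / 20
MTBF = 2464.25

2464.25


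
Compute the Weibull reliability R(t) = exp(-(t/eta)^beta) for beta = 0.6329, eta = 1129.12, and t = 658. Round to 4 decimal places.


beta = 0.6329, eta = 1129.12, t = 658
t/eta = 658 / 1129.12 = 0.5828
(t/eta)^beta = 0.5828^0.6329 = 0.7105
R(t) = exp(-0.7105)
R(t) = 0.4914

0.4914


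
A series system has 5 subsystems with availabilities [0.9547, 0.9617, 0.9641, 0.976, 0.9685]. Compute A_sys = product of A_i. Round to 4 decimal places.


Subsystems: [0.9547, 0.9617, 0.9641, 0.976, 0.9685]
After subsystem 1 (A=0.9547): product = 0.9547
After subsystem 2 (A=0.9617): product = 0.9181
After subsystem 3 (A=0.9641): product = 0.8852
After subsystem 4 (A=0.976): product = 0.8639
After subsystem 5 (A=0.9685): product = 0.8367
A_sys = 0.8367

0.8367


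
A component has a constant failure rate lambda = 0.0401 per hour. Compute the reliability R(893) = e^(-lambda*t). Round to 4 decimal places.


lambda = 0.0401
t = 893
lambda * t = 35.8093
R(t) = e^(-35.8093)
R(t) = 0.0

0.0


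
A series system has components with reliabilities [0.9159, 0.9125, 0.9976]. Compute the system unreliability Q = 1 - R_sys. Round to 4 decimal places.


Components: [0.9159, 0.9125, 0.9976]
After component 1: product = 0.9159
After component 2: product = 0.8358
After component 3: product = 0.8338
R_sys = 0.8338
Q = 1 - 0.8338 = 0.1662

0.1662


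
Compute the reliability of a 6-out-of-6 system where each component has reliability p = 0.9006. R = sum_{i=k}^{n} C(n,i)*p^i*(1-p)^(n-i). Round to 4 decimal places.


k = 6, n = 6, p = 0.9006
i=6: C(6,6)=1 * 0.9006^6 * 0.0994^0 = 0.5336
R = sum of terms = 0.5336

0.5336


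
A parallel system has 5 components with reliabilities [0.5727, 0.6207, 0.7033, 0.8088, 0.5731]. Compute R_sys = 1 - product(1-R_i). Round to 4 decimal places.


Components: [0.5727, 0.6207, 0.7033, 0.8088, 0.5731]
(1 - 0.5727) = 0.4273, running product = 0.4273
(1 - 0.6207) = 0.3793, running product = 0.1621
(1 - 0.7033) = 0.2967, running product = 0.0481
(1 - 0.8088) = 0.1912, running product = 0.0092
(1 - 0.5731) = 0.4269, running product = 0.0039
Product of (1-R_i) = 0.0039
R_sys = 1 - 0.0039 = 0.9961

0.9961


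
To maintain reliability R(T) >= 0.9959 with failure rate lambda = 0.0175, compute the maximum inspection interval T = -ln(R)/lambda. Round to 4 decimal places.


R_target = 0.9959
lambda = 0.0175
-ln(0.9959) = 0.0041
T = 0.0041 / 0.0175
T = 0.2348

0.2348


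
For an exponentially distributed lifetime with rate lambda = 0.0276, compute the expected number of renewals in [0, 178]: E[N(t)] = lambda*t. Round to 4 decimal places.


lambda = 0.0276
t = 178
E[N(t)] = lambda * t
E[N(t)] = 0.0276 * 178
E[N(t)] = 4.9128

4.9128


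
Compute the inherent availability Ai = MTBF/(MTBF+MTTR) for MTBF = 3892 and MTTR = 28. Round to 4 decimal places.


MTBF = 3892
MTTR = 28
MTBF + MTTR = 3920
Ai = 3892 / 3920
Ai = 0.9929

0.9929


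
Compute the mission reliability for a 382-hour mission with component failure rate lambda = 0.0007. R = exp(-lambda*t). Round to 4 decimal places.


lambda = 0.0007
mission_time = 382
lambda * t = 0.0007 * 382 = 0.2674
R = exp(-0.2674)
R = 0.7654

0.7654


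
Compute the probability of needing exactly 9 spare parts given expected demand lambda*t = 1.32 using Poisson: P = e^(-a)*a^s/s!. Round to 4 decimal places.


a = 1.32, s = 9
e^(-a) = e^(-1.32) = 0.2671
a^s = 1.32^9 = 12.1665
s! = 362880
P = 0.2671 * 12.1665 / 362880
P = 0.0

0.0


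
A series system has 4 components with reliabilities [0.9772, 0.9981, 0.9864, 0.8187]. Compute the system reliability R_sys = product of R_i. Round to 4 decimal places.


Components: [0.9772, 0.9981, 0.9864, 0.8187]
After component 1 (R=0.9772): product = 0.9772
After component 2 (R=0.9981): product = 0.9753
After component 3 (R=0.9864): product = 0.9621
After component 4 (R=0.8187): product = 0.7877
R_sys = 0.7877

0.7877


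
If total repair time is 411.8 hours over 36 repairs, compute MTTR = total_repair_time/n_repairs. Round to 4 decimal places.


total_repair_time = 411.8
n_repairs = 36
MTTR = 411.8 / 36
MTTR = 11.4389

11.4389


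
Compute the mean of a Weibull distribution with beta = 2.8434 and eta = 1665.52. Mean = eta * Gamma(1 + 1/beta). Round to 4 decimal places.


beta = 2.8434, eta = 1665.52
1/beta = 0.3517
1 + 1/beta = 1.3517
Gamma(1.3517) = 0.891
Mean = 1665.52 * 0.891
Mean = 1483.9468

1483.9468


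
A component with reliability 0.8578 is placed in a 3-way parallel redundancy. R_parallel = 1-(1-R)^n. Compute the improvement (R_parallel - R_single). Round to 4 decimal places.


R_single = 0.8578, n = 3
1 - R_single = 0.1422
(1 - R_single)^n = 0.1422^3 = 0.0029
R_parallel = 1 - 0.0029 = 0.9971
Improvement = 0.9971 - 0.8578
Improvement = 0.1393

0.1393


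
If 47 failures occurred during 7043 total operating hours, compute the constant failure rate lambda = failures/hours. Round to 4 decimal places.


failures = 47
total_hours = 7043
lambda = 47 / 7043
lambda = 0.0067

0.0067


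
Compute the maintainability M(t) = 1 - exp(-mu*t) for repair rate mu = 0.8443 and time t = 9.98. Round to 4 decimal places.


mu = 0.8443, t = 9.98
mu * t = 0.8443 * 9.98 = 8.4261
exp(-8.4261) = 0.0002
M(t) = 1 - 0.0002
M(t) = 0.9998

0.9998


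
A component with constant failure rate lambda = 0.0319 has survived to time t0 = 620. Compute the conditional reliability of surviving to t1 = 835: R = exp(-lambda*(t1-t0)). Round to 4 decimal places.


lambda = 0.0319
t0 = 620, t1 = 835
t1 - t0 = 215
lambda * (t1-t0) = 0.0319 * 215 = 6.8585
R = exp(-6.8585)
R = 0.0011

0.0011


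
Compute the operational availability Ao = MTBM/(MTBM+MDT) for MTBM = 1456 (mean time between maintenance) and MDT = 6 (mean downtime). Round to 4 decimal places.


MTBM = 1456
MDT = 6
MTBM + MDT = 1462
Ao = 1456 / 1462
Ao = 0.9959

0.9959


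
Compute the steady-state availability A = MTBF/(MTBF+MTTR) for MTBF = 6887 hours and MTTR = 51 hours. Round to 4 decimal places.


MTBF = 6887
MTTR = 51
MTBF + MTTR = 6938
A = 6887 / 6938
A = 0.9926

0.9926


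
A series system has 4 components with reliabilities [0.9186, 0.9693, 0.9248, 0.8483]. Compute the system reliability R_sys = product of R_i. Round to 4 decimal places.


Components: [0.9186, 0.9693, 0.9248, 0.8483]
After component 1 (R=0.9186): product = 0.9186
After component 2 (R=0.9693): product = 0.8904
After component 3 (R=0.9248): product = 0.8234
After component 4 (R=0.8483): product = 0.6985
R_sys = 0.6985

0.6985


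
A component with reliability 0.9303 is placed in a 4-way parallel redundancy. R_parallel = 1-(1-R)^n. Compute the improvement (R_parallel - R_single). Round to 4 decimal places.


R_single = 0.9303, n = 4
1 - R_single = 0.0697
(1 - R_single)^n = 0.0697^4 = 0.0
R_parallel = 1 - 0.0 = 1.0
Improvement = 1.0 - 0.9303
Improvement = 0.0697

0.0697


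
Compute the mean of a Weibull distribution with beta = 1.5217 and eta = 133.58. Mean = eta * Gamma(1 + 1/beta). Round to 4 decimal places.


beta = 1.5217, eta = 133.58
1/beta = 0.6572
1 + 1/beta = 1.6572
Gamma(1.6572) = 0.9012
Mean = 133.58 * 0.9012
Mean = 120.385

120.385


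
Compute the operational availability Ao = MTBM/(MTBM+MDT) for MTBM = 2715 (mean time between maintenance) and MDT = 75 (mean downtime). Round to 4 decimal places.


MTBM = 2715
MDT = 75
MTBM + MDT = 2790
Ao = 2715 / 2790
Ao = 0.9731

0.9731


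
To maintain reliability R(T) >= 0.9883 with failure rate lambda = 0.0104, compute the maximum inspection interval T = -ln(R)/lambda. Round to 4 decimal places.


R_target = 0.9883
lambda = 0.0104
-ln(0.9883) = 0.0118
T = 0.0118 / 0.0104
T = 1.1316

1.1316


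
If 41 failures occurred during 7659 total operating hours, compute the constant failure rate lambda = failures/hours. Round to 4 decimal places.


failures = 41
total_hours = 7659
lambda = 41 / 7659
lambda = 0.0054

0.0054


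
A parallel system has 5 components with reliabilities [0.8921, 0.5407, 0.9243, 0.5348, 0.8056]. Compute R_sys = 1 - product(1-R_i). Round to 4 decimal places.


Components: [0.8921, 0.5407, 0.9243, 0.5348, 0.8056]
(1 - 0.8921) = 0.1079, running product = 0.1079
(1 - 0.5407) = 0.4593, running product = 0.0496
(1 - 0.9243) = 0.0757, running product = 0.0038
(1 - 0.5348) = 0.4652, running product = 0.0017
(1 - 0.8056) = 0.1944, running product = 0.0003
Product of (1-R_i) = 0.0003
R_sys = 1 - 0.0003 = 0.9997

0.9997


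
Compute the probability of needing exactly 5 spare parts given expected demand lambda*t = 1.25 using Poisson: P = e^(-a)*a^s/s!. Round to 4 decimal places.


a = 1.25, s = 5
e^(-a) = e^(-1.25) = 0.2865
a^s = 1.25^5 = 3.0518
s! = 120
P = 0.2865 * 3.0518 / 120
P = 0.0073

0.0073


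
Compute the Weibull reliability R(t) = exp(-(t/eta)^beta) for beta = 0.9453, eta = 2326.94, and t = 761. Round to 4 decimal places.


beta = 0.9453, eta = 2326.94, t = 761
t/eta = 761 / 2326.94 = 0.327
(t/eta)^beta = 0.327^0.9453 = 0.3477
R(t) = exp(-0.3477)
R(t) = 0.7063

0.7063


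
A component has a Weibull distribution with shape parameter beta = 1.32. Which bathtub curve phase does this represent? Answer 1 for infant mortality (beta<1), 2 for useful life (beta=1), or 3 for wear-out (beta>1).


beta = 1.32
Compare beta to 1:
beta < 1 => infant mortality (phase 1)
beta = 1 => useful life (phase 2)
beta > 1 => wear-out (phase 3)
Since beta = 1.32, this is wear-out (increasing failure rate)
Phase = 3

3


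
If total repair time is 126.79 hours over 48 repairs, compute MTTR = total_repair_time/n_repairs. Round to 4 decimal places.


total_repair_time = 126.79
n_repairs = 48
MTTR = 126.79 / 48
MTTR = 2.6415

2.6415


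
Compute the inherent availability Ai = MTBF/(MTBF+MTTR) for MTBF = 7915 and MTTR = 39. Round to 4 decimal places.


MTBF = 7915
MTTR = 39
MTBF + MTTR = 7954
Ai = 7915 / 7954
Ai = 0.9951

0.9951


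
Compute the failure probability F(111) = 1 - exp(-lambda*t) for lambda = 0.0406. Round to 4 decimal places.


lambda = 0.0406, t = 111
lambda * t = 4.5066
exp(-4.5066) = 0.011
F(t) = 1 - 0.011
F(t) = 0.989

0.989


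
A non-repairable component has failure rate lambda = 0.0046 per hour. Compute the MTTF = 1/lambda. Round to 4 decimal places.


lambda = 0.0046
MTTF = 1 / 0.0046
MTTF = 217.3913

217.3913


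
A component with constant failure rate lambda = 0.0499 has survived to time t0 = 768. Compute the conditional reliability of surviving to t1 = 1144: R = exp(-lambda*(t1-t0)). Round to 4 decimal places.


lambda = 0.0499
t0 = 768, t1 = 1144
t1 - t0 = 376
lambda * (t1-t0) = 0.0499 * 376 = 18.7624
R = exp(-18.7624)
R = 0.0

0.0


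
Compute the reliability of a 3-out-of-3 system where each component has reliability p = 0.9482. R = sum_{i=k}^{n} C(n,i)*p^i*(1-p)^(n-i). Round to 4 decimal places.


k = 3, n = 3, p = 0.9482
i=3: C(3,3)=1 * 0.9482^3 * 0.0518^0 = 0.8525
R = sum of terms = 0.8525

0.8525


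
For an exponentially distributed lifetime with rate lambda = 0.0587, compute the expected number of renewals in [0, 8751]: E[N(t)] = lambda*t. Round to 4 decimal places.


lambda = 0.0587
t = 8751
E[N(t)] = lambda * t
E[N(t)] = 0.0587 * 8751
E[N(t)] = 513.6837

513.6837


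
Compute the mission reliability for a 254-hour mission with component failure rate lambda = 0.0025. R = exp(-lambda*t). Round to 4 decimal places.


lambda = 0.0025
mission_time = 254
lambda * t = 0.0025 * 254 = 0.635
R = exp(-0.635)
R = 0.5299

0.5299


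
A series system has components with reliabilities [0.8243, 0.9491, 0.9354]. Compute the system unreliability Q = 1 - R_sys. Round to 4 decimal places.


Components: [0.8243, 0.9491, 0.9354]
After component 1: product = 0.8243
After component 2: product = 0.7823
After component 3: product = 0.7318
R_sys = 0.7318
Q = 1 - 0.7318 = 0.2682

0.2682


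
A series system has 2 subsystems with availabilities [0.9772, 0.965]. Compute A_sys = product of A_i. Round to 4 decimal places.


Subsystems: [0.9772, 0.965]
After subsystem 1 (A=0.9772): product = 0.9772
After subsystem 2 (A=0.965): product = 0.943
A_sys = 0.943

0.943


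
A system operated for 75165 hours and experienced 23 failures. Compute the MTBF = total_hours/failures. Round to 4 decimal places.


total_hours = 75165
failures = 23
MTBF = 75165 / 23
MTBF = 3268.0435

3268.0435


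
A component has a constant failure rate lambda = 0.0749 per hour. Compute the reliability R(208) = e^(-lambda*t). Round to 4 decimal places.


lambda = 0.0749
t = 208
lambda * t = 15.5792
R(t) = e^(-15.5792)
R(t) = 0.0

0.0


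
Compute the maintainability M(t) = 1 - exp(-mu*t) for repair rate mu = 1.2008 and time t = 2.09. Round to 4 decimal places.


mu = 1.2008, t = 2.09
mu * t = 1.2008 * 2.09 = 2.5097
exp(-2.5097) = 0.0813
M(t) = 1 - 0.0813
M(t) = 0.9187

0.9187


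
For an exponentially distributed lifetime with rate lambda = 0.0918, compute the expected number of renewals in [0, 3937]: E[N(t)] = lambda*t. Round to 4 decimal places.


lambda = 0.0918
t = 3937
E[N(t)] = lambda * t
E[N(t)] = 0.0918 * 3937
E[N(t)] = 361.4166

361.4166


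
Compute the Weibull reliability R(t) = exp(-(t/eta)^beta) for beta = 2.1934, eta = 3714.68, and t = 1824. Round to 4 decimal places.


beta = 2.1934, eta = 3714.68, t = 1824
t/eta = 1824 / 3714.68 = 0.491
(t/eta)^beta = 0.491^2.1934 = 0.2101
R(t) = exp(-0.2101)
R(t) = 0.8105

0.8105


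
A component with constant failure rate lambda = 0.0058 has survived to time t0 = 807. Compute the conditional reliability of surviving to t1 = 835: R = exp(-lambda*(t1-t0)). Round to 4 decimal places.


lambda = 0.0058
t0 = 807, t1 = 835
t1 - t0 = 28
lambda * (t1-t0) = 0.0058 * 28 = 0.1624
R = exp(-0.1624)
R = 0.8501

0.8501


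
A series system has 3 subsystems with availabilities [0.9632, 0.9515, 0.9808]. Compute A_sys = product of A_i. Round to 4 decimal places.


Subsystems: [0.9632, 0.9515, 0.9808]
After subsystem 1 (A=0.9632): product = 0.9632
After subsystem 2 (A=0.9515): product = 0.9165
After subsystem 3 (A=0.9808): product = 0.8989
A_sys = 0.8989

0.8989


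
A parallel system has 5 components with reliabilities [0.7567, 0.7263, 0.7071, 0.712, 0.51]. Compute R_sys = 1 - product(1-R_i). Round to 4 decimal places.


Components: [0.7567, 0.7263, 0.7071, 0.712, 0.51]
(1 - 0.7567) = 0.2433, running product = 0.2433
(1 - 0.7263) = 0.2737, running product = 0.0666
(1 - 0.7071) = 0.2929, running product = 0.0195
(1 - 0.712) = 0.288, running product = 0.0056
(1 - 0.51) = 0.49, running product = 0.0028
Product of (1-R_i) = 0.0028
R_sys = 1 - 0.0028 = 0.9972

0.9972


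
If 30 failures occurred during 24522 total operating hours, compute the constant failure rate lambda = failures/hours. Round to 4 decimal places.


failures = 30
total_hours = 24522
lambda = 30 / 24522
lambda = 0.0012

0.0012


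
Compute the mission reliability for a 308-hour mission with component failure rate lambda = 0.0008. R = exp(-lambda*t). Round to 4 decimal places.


lambda = 0.0008
mission_time = 308
lambda * t = 0.0008 * 308 = 0.2464
R = exp(-0.2464)
R = 0.7816

0.7816


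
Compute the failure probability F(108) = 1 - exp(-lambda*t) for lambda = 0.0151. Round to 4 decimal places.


lambda = 0.0151, t = 108
lambda * t = 1.6308
exp(-1.6308) = 0.1958
F(t) = 1 - 0.1958
F(t) = 0.8042

0.8042


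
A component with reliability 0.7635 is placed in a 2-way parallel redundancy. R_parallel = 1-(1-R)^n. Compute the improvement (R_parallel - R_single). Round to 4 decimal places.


R_single = 0.7635, n = 2
1 - R_single = 0.2365
(1 - R_single)^n = 0.2365^2 = 0.0559
R_parallel = 1 - 0.0559 = 0.9441
Improvement = 0.9441 - 0.7635
Improvement = 0.1806

0.1806


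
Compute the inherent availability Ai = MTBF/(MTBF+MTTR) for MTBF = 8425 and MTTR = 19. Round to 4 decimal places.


MTBF = 8425
MTTR = 19
MTBF + MTTR = 8444
Ai = 8425 / 8444
Ai = 0.9977

0.9977


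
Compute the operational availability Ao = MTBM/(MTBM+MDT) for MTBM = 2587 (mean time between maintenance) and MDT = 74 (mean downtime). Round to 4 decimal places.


MTBM = 2587
MDT = 74
MTBM + MDT = 2661
Ao = 2587 / 2661
Ao = 0.9722

0.9722


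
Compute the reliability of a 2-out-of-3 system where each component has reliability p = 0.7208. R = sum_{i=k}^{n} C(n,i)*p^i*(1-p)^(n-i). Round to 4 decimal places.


k = 2, n = 3, p = 0.7208
i=2: C(3,2)=3 * 0.7208^2 * 0.2792^1 = 0.4352
i=3: C(3,3)=1 * 0.7208^3 * 0.2792^0 = 0.3745
R = sum of terms = 0.8097

0.8097


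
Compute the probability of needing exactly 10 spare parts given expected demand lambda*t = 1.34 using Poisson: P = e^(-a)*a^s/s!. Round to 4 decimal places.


a = 1.34, s = 10
e^(-a) = e^(-1.34) = 0.2618
a^s = 1.34^10 = 18.6659
s! = 3628800
P = 0.2618 * 18.6659 / 3628800
P = 0.0

0.0


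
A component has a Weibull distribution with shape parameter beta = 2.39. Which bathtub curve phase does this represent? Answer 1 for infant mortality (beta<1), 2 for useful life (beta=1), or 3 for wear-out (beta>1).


beta = 2.39
Compare beta to 1:
beta < 1 => infant mortality (phase 1)
beta = 1 => useful life (phase 2)
beta > 1 => wear-out (phase 3)
Since beta = 2.39, this is wear-out (increasing failure rate)
Phase = 3

3


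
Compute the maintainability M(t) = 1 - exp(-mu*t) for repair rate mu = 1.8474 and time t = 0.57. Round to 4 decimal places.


mu = 1.8474, t = 0.57
mu * t = 1.8474 * 0.57 = 1.053
exp(-1.053) = 0.3489
M(t) = 1 - 0.3489
M(t) = 0.6511

0.6511


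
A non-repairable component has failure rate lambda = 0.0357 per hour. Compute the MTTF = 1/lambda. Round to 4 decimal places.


lambda = 0.0357
MTTF = 1 / 0.0357
MTTF = 28.0112

28.0112


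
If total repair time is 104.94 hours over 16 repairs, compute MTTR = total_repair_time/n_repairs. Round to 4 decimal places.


total_repair_time = 104.94
n_repairs = 16
MTTR = 104.94 / 16
MTTR = 6.5587

6.5587


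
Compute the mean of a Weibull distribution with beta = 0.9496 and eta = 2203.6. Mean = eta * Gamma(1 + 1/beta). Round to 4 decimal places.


beta = 0.9496, eta = 2203.6
1/beta = 1.0531
1 + 1/beta = 2.0531
Gamma(2.0531) = 1.0236
Mean = 2203.6 * 1.0236
Mean = 2255.6318

2255.6318


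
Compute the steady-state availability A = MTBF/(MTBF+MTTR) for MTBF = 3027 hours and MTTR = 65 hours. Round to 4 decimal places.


MTBF = 3027
MTTR = 65
MTBF + MTTR = 3092
A = 3027 / 3092
A = 0.979

0.979


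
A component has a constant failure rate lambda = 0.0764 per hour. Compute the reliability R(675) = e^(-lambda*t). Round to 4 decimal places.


lambda = 0.0764
t = 675
lambda * t = 51.57
R(t) = e^(-51.57)
R(t) = 0.0

0.0


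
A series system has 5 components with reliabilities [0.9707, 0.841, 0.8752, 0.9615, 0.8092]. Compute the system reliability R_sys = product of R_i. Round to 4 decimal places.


Components: [0.9707, 0.841, 0.8752, 0.9615, 0.8092]
After component 1 (R=0.9707): product = 0.9707
After component 2 (R=0.841): product = 0.8164
After component 3 (R=0.8752): product = 0.7145
After component 4 (R=0.9615): product = 0.687
After component 5 (R=0.8092): product = 0.5559
R_sys = 0.5559

0.5559


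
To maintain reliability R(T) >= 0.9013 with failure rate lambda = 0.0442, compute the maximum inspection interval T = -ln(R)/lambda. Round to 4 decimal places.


R_target = 0.9013
lambda = 0.0442
-ln(0.9013) = 0.1039
T = 0.1039 / 0.0442
T = 2.3511

2.3511


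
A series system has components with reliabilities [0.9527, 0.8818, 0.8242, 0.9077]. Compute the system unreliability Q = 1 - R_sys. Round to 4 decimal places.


Components: [0.9527, 0.8818, 0.8242, 0.9077]
After component 1: product = 0.9527
After component 2: product = 0.8401
After component 3: product = 0.6924
After component 4: product = 0.6285
R_sys = 0.6285
Q = 1 - 0.6285 = 0.3715

0.3715


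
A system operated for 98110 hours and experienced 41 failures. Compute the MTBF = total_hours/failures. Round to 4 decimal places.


total_hours = 98110
failures = 41
MTBF = 98110 / 41
MTBF = 2392.9268

2392.9268


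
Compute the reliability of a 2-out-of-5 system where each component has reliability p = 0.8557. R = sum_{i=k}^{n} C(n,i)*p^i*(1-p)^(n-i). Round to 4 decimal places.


k = 2, n = 5, p = 0.8557
i=2: C(5,2)=10 * 0.8557^2 * 0.1443^3 = 0.022
i=3: C(5,3)=10 * 0.8557^3 * 0.1443^2 = 0.1305
i=4: C(5,4)=5 * 0.8557^4 * 0.1443^1 = 0.3868
i=5: C(5,5)=1 * 0.8557^5 * 0.1443^0 = 0.4588
R = sum of terms = 0.9981

0.9981


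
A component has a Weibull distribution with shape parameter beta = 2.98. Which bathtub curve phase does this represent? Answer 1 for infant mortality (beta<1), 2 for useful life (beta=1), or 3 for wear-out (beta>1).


beta = 2.98
Compare beta to 1:
beta < 1 => infant mortality (phase 1)
beta = 1 => useful life (phase 2)
beta > 1 => wear-out (phase 3)
Since beta = 2.98, this is wear-out (increasing failure rate)
Phase = 3

3


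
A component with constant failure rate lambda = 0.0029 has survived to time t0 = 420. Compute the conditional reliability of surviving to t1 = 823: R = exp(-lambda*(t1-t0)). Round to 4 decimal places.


lambda = 0.0029
t0 = 420, t1 = 823
t1 - t0 = 403
lambda * (t1-t0) = 0.0029 * 403 = 1.1687
R = exp(-1.1687)
R = 0.3108

0.3108


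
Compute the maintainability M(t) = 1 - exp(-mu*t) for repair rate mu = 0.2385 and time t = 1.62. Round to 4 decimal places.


mu = 0.2385, t = 1.62
mu * t = 0.2385 * 1.62 = 0.3864
exp(-0.3864) = 0.6795
M(t) = 1 - 0.6795
M(t) = 0.3205

0.3205


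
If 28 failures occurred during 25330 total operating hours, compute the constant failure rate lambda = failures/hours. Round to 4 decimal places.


failures = 28
total_hours = 25330
lambda = 28 / 25330
lambda = 0.0011

0.0011


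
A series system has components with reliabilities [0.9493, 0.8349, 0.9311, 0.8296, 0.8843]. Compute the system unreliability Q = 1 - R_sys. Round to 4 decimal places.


Components: [0.9493, 0.8349, 0.9311, 0.8296, 0.8843]
After component 1: product = 0.9493
After component 2: product = 0.7926
After component 3: product = 0.738
After component 4: product = 0.6122
After component 5: product = 0.5414
R_sys = 0.5414
Q = 1 - 0.5414 = 0.4586

0.4586
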